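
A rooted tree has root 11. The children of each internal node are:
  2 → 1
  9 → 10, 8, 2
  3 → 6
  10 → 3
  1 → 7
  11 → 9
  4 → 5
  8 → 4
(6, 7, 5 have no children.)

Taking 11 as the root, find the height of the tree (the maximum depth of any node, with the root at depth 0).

The longest root-to-leaf path is 11-9-2-1-7 (4 edges).

4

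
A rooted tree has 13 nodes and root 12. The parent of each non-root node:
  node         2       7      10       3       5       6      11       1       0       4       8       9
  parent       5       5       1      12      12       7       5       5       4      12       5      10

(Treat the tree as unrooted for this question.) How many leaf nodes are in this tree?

7

The leaves are 0, 2, 3, 6, 8, 9, 11.
That is 7 leaves.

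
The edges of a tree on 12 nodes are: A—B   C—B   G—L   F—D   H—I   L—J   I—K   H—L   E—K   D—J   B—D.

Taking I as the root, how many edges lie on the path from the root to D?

4

Climbing from D to the root: D – J – L – H – I. That's 4 steps.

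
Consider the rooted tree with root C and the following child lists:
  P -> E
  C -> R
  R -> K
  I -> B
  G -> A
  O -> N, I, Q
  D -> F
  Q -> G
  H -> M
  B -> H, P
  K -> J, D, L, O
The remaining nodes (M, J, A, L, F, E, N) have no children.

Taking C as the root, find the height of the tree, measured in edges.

7

M sits deepest: C – R – K – O – I – B – H – M — 7 edges from the root.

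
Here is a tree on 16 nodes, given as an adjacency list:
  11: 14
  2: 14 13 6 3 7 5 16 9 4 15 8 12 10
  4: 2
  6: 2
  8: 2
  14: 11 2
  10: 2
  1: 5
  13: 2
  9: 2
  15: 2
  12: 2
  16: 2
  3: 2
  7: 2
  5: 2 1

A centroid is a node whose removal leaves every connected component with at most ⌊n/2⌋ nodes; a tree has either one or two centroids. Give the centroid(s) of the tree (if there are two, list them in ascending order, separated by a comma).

If 2 is removed the pieces have sizes 2, 2, 1, 1, 1, 1, 1, 1, 1, 1, 1, 1, 1, all ≤ ⌊16/2⌋ = 8.
Every other node leaves some component of size > 8, so the centroid is unique.

2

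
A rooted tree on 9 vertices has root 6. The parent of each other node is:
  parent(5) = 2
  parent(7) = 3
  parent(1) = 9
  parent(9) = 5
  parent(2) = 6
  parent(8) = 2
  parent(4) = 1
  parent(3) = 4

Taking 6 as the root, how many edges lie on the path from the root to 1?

Climbing from 1 to the root: 1 – 9 – 5 – 2 – 6. That's 4 steps.

4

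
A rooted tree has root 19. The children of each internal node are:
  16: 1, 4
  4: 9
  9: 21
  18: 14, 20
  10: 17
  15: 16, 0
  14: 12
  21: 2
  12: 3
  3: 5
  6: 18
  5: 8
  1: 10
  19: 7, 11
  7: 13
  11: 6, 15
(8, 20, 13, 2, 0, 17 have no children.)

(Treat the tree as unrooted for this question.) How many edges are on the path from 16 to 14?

16–15–11–6–18–14: 5 edges.

5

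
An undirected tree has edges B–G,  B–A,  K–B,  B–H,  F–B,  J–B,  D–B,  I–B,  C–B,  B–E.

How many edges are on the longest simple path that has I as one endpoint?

2

The node farthest from I is A (H, E, G, K, J, C, D, F also at distance 2), via I – B – A — 2 edges.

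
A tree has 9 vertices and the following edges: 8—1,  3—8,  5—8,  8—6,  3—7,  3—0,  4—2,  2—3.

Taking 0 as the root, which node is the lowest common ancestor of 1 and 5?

8

Ancestors of 1 (toward the root): 1, 8, 3, 0.
Ancestors of 5: 5, 8, 3, 0.
The deepest node appearing in both lists is 8.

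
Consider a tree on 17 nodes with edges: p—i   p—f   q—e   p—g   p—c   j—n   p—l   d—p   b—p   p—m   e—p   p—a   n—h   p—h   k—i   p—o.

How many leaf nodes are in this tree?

Exactly 12 nodes have a single neighbour: a, b, c, d, f, g, j, k, l, m, o, q.

12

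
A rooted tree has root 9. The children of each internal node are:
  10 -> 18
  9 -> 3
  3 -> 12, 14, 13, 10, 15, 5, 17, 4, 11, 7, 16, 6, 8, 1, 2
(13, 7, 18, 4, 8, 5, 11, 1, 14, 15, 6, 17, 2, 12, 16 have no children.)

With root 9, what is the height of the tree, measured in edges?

3

The longest root-to-leaf path is 9-3-10-18 (3 edges).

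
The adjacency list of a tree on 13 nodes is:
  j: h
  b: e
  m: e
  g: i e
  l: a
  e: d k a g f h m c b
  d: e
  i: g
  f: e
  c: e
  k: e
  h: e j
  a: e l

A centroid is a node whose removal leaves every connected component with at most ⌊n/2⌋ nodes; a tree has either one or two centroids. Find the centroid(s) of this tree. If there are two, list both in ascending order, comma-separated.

e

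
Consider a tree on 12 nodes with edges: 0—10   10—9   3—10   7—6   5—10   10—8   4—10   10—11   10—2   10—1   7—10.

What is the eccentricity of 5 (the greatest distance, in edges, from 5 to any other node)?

3

Distances from 5 peak at 3, attained at 6.
5 – 10 – 7 – 6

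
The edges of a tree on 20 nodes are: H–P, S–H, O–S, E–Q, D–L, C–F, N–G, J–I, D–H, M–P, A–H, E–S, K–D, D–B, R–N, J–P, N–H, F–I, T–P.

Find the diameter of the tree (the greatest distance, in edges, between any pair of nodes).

Starting from C, a farthest node is Q at distance 8.
One longest path: C - F - I - J - P - H - S - E - Q.
So the diameter is 8.

8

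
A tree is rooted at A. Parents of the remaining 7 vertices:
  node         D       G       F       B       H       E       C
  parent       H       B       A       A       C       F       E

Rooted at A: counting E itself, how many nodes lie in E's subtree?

4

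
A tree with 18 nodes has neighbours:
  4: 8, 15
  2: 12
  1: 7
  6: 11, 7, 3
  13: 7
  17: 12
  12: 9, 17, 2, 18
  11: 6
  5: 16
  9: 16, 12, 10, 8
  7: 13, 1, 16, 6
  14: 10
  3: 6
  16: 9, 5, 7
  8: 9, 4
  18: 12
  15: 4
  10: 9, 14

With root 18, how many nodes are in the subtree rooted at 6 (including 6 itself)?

The subtree rooted at 6 contains: 6, 3, 11 — 3 nodes.

3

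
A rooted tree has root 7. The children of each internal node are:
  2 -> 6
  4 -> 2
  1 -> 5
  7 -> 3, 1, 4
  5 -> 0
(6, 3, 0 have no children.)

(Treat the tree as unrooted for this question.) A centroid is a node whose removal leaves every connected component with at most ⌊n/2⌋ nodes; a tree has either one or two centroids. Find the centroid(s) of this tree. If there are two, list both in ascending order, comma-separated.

7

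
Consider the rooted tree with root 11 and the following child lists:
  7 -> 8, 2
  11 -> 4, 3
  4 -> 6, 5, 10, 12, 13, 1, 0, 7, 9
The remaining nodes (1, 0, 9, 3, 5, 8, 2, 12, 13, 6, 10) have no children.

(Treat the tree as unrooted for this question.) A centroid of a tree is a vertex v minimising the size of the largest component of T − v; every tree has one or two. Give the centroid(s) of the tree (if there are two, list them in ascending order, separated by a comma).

Delete 4: the remaining components have sizes 3, 2, 1, 1, 1, 1, 1, 1, 1, 1. Max 3 ≤ 7, so 4 is a centroid.
Every other node leaves some component of size > 7, so the centroid is unique.

4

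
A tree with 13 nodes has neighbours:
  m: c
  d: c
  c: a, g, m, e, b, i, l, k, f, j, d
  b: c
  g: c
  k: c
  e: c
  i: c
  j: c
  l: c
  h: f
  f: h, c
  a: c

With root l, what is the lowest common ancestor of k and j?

Path k→root: k c l; path j→root: j c l.
First common node: c.

c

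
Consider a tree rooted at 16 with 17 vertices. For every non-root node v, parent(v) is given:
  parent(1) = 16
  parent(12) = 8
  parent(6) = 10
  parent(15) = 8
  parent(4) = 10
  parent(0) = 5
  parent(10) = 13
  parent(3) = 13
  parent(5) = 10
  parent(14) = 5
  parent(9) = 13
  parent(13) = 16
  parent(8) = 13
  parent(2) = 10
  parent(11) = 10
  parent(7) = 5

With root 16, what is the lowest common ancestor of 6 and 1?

16

6's ancestor chain is 6, 10, 13, 16 and 1's is 1, 16; they first meet at 16.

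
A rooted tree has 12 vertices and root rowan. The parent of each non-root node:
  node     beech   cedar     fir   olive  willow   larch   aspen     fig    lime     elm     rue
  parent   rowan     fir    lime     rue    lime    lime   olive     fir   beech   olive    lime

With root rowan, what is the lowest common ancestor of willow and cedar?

lime

Path willow→root: willow lime beech rowan; path cedar→root: cedar fir lime beech rowan.
First common node: lime.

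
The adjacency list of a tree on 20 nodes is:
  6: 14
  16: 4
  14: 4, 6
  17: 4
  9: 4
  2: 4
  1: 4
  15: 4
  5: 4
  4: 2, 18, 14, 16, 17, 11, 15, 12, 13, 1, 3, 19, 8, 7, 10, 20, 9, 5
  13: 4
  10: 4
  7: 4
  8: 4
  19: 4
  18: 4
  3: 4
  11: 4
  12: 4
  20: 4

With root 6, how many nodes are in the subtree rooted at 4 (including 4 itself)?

The subtree rooted at 4 contains: 4, 12, 16, 18, 20, 2, 10, 7, 19, 5, 3, 8, 17, 9, 11, 1, 13, 15 — 18 nodes.

18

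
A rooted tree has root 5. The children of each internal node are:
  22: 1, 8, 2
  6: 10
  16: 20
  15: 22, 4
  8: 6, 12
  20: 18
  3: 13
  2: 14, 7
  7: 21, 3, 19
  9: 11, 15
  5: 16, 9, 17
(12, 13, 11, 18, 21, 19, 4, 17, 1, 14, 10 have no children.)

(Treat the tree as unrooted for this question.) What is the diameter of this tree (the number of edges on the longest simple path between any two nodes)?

BFS from 18 reaches 13 last, at distance 10; BFS from 13 confirms no node is farther.
Path: 18–20–16–5–9–15–22–2–7–3–13.

10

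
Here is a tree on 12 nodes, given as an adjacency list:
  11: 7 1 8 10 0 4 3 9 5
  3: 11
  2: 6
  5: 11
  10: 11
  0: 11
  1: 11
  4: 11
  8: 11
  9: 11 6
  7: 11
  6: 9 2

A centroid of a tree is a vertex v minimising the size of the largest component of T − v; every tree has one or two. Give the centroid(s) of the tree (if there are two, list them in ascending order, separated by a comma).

11

Removing 11 splits the tree into components of sizes 3, 1, 1, 1, 1, 1, 1, 1, 1; the largest is 3 ≤ ⌊12/2⌋ = 6.
No neighbour of 11 does as well, so 11 is the unique centroid.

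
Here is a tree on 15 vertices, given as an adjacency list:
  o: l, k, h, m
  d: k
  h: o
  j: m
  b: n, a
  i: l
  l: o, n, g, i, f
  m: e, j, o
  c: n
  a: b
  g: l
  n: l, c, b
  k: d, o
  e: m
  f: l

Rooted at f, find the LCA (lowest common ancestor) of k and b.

l

Ancestors of k (toward the root): k, o, l, f.
Ancestors of b: b, n, l, f.
The deepest node appearing in both lists is l.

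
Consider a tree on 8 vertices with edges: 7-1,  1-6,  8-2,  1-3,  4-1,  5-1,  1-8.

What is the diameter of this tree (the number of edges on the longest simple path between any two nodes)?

3

A longest path is 2-8-1-7, with 3 edges.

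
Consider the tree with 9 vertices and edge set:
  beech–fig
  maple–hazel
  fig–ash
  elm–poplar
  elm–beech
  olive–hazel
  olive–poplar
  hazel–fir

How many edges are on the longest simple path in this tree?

7

BFS from ash reaches maple last, at distance 7; BFS from maple confirms no node is farther.
Path: ash - fig - beech - elm - poplar - olive - hazel - maple.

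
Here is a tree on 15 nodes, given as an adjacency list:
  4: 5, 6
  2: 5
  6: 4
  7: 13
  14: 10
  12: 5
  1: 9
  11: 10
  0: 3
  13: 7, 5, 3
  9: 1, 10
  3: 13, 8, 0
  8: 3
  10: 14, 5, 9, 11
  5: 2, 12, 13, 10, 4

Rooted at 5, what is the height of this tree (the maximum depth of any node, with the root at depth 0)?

3

A deepest node is 0, reached by 5-13-3-0.
That path has 3 edges, so the height is 3.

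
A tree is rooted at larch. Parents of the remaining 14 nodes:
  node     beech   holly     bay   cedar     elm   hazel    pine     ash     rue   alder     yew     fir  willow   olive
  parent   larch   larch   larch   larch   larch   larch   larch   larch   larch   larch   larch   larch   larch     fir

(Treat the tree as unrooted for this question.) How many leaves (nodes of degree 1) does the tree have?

13

The leaves are alder, ash, bay, beech, cedar, elm, hazel, holly, olive, pine, rue, willow, yew.
That is 13 leaves.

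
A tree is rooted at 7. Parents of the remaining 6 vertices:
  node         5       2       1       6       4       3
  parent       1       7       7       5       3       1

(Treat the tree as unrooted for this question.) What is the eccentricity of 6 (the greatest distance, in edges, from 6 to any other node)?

4

Distances from 6 peak at 4, attained at 2 (4 also at distance 4).
6-5-1-7-2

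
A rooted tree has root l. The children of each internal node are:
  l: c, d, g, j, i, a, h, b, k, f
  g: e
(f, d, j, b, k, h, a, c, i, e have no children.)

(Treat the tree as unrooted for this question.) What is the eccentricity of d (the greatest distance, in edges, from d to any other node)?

The node farthest from d is e, via d–l–g–e — 3 edges.

3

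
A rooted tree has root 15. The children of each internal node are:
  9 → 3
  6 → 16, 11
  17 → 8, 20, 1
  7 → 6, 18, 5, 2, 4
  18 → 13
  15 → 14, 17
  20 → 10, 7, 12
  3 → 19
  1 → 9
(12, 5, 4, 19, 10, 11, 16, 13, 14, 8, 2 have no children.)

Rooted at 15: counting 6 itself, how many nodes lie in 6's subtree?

3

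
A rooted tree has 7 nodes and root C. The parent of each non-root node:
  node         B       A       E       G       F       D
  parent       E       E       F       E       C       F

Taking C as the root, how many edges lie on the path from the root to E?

2

Path from C to E: C–F–E, which has 2 edges.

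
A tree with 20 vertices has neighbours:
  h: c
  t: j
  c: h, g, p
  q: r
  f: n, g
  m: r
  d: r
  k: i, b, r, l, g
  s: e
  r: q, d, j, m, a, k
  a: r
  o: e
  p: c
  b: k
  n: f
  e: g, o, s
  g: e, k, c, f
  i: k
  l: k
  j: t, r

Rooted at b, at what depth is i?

b–k–i — 2 edges.

2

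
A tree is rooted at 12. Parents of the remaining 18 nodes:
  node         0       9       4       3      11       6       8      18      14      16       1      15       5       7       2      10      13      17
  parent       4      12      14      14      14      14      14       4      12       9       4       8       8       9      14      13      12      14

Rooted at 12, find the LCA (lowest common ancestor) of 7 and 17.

12

Path 7→root: 7 9 12; path 17→root: 17 14 12.
First common node: 12.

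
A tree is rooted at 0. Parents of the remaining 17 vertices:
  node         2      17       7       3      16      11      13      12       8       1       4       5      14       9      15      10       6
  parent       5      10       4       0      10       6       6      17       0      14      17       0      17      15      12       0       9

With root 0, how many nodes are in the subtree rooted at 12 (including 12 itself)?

12's subtree: {12, 15, 9, 6, 11, 13}, size 6.

6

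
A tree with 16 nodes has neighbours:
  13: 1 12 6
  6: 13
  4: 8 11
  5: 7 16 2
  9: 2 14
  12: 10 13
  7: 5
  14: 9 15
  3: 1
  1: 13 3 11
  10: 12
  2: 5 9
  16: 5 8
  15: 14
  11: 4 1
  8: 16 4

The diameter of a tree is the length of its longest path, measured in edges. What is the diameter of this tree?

12

Starting from 15, a farthest node is 10 at distance 12.
One longest path: 15 – 14 – 9 – 2 – 5 – 16 – 8 – 4 – 11 – 1 – 13 – 12 – 10.
So the diameter is 12.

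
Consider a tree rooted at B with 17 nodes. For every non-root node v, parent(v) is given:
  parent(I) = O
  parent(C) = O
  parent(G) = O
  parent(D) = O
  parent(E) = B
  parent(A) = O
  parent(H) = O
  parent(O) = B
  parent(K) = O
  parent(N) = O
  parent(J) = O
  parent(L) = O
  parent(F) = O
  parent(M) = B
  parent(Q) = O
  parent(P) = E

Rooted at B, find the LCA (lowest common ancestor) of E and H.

Ancestors of E (toward the root): E, B.
Ancestors of H: H, O, B.
The deepest node appearing in both lists is B.

B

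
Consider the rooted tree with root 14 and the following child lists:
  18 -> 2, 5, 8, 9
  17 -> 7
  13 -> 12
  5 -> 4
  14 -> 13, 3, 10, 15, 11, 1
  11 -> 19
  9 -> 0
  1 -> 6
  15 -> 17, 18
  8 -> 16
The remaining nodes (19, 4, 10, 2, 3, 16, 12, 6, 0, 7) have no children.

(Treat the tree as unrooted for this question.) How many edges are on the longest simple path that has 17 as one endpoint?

A farthest node from 17 is 19 (16, 4, 0, 6, 12 also at distance 4).
The path 17-15-14-11-19 has 4 edges.

4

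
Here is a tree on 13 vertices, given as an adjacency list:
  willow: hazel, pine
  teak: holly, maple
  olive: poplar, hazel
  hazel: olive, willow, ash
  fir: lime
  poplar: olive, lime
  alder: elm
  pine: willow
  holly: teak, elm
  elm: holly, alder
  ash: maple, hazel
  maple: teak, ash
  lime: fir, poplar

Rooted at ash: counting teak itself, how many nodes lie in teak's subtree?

Descendants of teak (including itself): teak, holly, elm, alder. That's 4.

4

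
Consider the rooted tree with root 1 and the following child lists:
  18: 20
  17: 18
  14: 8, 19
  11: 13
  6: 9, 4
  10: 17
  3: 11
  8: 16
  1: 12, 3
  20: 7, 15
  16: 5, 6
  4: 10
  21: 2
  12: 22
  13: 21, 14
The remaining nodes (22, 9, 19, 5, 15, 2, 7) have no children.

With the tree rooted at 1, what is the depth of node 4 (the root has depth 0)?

8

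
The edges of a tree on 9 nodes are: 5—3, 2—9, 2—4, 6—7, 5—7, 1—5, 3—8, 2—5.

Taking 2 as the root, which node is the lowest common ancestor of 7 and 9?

2

Path 7→root: 7 5 2; path 9→root: 9 2.
First common node: 2.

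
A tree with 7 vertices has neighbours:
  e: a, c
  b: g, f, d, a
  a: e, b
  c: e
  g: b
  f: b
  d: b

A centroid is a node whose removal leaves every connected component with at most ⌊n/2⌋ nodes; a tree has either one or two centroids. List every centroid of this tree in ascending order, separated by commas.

b

Removing b splits the tree into components of sizes 3, 1, 1, 1; the largest is 3 ≤ ⌊7/2⌋ = 3.
No neighbour of b does as well, so b is the unique centroid.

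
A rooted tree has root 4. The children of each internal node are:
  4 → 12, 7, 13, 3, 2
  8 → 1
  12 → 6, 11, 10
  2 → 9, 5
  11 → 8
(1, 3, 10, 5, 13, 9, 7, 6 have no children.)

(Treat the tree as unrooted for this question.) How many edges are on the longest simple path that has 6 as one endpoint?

The node farthest from 6 is 9 (5, 1 also at distance 4), via 6–12–4–2–9 — 4 edges.

4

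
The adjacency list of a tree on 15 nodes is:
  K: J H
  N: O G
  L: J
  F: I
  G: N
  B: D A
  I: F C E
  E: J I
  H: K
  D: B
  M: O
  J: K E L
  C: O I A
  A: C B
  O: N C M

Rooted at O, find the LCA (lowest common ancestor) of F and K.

Ancestors of F (toward the root): F, I, C, O.
Ancestors of K: K, J, E, I, C, O.
The deepest node appearing in both lists is I.

I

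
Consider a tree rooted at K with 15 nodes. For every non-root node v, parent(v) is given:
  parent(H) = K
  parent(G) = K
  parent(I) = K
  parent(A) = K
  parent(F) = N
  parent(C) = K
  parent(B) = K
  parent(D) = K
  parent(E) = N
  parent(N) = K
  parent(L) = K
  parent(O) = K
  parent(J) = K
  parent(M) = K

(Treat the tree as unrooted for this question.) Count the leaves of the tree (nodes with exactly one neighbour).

13

Exactly 13 nodes have a single neighbour: A, B, C, D, E, F, G, H, I, J, L, M, O.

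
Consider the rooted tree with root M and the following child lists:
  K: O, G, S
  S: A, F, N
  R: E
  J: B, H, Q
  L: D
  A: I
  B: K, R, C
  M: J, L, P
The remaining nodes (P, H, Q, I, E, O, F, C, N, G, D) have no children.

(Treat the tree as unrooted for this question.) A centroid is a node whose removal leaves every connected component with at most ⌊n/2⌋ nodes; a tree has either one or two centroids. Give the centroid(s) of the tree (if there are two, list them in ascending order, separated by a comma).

B

Removing B splits the tree into components of sizes 8, 7, 2, 1; the largest is 8 ≤ ⌊19/2⌋ = 9.
Every other node leaves some component of size > 9, so the centroid is unique.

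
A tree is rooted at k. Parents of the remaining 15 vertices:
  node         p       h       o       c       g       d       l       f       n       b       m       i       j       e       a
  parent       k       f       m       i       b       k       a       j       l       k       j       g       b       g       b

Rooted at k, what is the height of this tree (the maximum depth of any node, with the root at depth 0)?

The longest root-to-leaf path is k–b–j–f–h (4 edges).

4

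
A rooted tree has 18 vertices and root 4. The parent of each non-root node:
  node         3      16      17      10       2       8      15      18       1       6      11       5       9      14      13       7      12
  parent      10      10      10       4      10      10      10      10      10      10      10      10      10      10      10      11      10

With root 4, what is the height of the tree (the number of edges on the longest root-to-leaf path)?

7 sits deepest: 4 → 10 → 11 → 7 — 3 edges from the root.

3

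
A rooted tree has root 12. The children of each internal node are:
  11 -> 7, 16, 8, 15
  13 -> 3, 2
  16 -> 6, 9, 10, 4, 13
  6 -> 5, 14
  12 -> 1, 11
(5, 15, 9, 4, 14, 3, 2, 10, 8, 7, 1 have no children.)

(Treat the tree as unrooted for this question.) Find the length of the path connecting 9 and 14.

9 - 16 - 6 - 14: 3 edges.

3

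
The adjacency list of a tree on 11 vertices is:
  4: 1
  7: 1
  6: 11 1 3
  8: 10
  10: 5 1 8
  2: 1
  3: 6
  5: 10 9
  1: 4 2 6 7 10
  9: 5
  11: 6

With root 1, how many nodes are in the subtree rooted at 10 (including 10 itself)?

Descendants of 10 (including itself): 10, 5, 8, 9. That's 4.

4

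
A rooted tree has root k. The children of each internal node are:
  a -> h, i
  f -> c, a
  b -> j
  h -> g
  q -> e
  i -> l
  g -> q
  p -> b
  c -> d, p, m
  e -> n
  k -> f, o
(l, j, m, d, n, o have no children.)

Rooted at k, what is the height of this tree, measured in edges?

A deepest node is n, reached by k-f-a-h-g-q-e-n.
That path has 7 edges, so the height is 7.

7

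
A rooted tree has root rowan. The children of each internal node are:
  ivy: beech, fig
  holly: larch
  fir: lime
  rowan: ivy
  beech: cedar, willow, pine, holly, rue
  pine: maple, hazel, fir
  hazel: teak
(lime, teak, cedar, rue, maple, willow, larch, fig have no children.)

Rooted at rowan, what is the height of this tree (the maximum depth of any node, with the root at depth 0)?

A deepest node is teak, reached by rowan – ivy – beech – pine – hazel – teak.
That path has 5 edges, so the height is 5.

5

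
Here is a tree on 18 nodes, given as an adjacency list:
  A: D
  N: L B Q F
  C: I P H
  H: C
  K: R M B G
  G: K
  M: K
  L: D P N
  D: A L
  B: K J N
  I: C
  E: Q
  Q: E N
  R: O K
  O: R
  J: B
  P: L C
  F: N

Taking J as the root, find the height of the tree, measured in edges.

6

H sits deepest: J–B–N–L–P–C–H — 6 edges from the root.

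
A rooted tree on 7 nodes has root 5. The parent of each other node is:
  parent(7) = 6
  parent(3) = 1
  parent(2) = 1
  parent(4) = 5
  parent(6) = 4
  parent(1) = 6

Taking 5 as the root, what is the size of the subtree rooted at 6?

5

6's subtree: {6, 7, 1, 3, 2}, size 5.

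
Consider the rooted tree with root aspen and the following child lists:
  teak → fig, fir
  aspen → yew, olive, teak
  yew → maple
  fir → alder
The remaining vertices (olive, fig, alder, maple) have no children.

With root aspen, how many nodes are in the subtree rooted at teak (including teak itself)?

4

teak's subtree: {teak, fir, fig, alder}, size 4.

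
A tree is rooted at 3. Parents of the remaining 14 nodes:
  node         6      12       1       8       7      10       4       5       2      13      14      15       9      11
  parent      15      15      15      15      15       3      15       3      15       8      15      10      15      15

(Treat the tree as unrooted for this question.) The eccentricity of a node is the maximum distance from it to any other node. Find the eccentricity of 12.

4

A farthest node from 12 is 5.
The path 12-15-10-3-5 has 4 edges.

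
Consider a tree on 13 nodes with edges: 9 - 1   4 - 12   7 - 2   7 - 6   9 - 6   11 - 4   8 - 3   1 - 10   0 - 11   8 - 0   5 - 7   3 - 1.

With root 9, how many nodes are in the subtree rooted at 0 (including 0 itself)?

The subtree rooted at 0 contains: 0, 11, 4, 12 — 4 nodes.

4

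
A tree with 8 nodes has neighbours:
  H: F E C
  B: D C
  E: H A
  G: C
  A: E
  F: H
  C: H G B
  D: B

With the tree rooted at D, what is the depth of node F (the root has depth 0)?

D → B → C → H → F — 4 edges.

4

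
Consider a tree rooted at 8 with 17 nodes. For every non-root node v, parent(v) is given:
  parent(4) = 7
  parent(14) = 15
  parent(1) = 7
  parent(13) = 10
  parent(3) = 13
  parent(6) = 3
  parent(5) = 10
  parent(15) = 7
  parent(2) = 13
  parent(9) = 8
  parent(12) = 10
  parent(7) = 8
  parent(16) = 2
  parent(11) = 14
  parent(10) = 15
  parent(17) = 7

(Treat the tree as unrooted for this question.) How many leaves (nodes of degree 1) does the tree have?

9

Degree-1 nodes: 1, 4, 5, 6, 9, 11, 12, 16, 17 — 9 of them.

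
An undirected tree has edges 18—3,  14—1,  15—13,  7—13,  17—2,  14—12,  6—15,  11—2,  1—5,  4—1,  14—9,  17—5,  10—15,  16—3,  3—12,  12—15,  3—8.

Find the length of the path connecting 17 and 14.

3

Walking from 17: 17–5–1–14. Length 3.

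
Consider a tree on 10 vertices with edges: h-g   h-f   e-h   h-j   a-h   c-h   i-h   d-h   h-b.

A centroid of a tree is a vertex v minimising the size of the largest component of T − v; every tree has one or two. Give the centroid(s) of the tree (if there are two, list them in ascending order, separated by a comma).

h

Delete h: the remaining components have sizes 1, 1, 1, 1, 1, 1, 1, 1, 1. Max 1 ≤ 5, so h is a centroid.
Every other node leaves some component of size > 5, so the centroid is unique.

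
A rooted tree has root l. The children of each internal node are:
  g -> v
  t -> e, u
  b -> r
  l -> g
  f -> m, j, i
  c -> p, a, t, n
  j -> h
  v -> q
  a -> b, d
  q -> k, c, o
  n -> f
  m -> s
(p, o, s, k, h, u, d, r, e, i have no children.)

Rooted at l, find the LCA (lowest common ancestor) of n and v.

Path n→root: n c q v g l; path v→root: v g l.
First common node: v.

v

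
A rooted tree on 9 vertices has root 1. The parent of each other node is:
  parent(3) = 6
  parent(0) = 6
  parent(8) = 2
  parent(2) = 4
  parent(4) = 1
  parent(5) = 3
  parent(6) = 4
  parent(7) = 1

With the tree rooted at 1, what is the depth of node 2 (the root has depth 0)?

Climbing from 2 to the root: 2 – 4 – 1. That's 2 steps.

2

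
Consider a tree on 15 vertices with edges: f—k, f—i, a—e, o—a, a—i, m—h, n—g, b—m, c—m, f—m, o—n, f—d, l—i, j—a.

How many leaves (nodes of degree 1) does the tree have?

The leaves are b, c, d, e, g, h, j, k, l.
That is 9 leaves.

9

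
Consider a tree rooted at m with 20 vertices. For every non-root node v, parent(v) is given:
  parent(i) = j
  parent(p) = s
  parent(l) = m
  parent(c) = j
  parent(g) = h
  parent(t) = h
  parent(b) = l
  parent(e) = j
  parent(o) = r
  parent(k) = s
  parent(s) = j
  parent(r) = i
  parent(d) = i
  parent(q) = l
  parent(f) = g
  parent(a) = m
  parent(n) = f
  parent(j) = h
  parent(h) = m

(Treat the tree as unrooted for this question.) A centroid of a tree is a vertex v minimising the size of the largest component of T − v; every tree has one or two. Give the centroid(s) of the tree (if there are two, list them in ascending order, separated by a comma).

Delete h: the remaining components have sizes 10, 5, 3, 1. Max 10 ≤ 10, so h is a centroid.
j is adjacent to h and is also a centroid (the largest component after removing it is likewise 10).

h, j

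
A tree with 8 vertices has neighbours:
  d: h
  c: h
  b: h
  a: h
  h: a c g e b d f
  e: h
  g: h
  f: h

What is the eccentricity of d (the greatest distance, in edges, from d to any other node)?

The node farthest from d is e (c, a, f, g, b also at distance 2), via d – h – e — 2 edges.

2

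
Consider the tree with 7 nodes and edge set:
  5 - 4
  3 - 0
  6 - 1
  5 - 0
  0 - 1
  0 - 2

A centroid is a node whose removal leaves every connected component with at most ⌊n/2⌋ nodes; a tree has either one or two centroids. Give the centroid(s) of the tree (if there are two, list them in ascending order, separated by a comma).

If 0 is removed the pieces have sizes 2, 2, 1, 1, all ≤ ⌊7/2⌋ = 3.
No neighbour of 0 does as well, so 0 is the unique centroid.

0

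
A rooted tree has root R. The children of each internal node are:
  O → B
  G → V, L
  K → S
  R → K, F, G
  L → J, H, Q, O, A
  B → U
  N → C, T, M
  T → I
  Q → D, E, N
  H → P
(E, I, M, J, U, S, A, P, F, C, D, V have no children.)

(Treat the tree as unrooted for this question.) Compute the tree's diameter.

BFS from I reaches S last, at distance 8; BFS from S confirms no node is farther.
Path: I–T–N–Q–L–G–R–K–S.

8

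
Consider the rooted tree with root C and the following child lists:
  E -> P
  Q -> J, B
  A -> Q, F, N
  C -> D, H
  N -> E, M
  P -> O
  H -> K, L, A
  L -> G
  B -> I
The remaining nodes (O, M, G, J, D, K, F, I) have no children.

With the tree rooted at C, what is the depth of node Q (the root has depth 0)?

3

Path from C to Q: C–H–A–Q, which has 3 edges.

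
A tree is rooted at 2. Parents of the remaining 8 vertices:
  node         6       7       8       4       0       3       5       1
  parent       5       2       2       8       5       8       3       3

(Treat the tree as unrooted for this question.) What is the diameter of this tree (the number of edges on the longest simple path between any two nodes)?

5

A longest path is 6–5–3–8–2–7, with 5 edges.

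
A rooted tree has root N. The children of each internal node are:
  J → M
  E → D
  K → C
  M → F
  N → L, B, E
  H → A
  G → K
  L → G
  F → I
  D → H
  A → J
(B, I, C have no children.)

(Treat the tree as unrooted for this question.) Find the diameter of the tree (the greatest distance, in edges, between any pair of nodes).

12

A longest path is C-K-G-L-N-E-D-H-A-J-M-F-I, with 12 edges.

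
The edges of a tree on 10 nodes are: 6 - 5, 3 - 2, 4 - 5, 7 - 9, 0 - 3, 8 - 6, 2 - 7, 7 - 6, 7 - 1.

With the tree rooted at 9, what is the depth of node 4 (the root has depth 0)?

4

Path from 9 to 4: 9 → 7 → 6 → 5 → 4, which has 4 edges.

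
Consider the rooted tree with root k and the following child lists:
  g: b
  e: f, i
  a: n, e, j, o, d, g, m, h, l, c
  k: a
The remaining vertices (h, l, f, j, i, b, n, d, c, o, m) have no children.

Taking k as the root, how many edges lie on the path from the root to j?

2

k–a–j — 2 edges.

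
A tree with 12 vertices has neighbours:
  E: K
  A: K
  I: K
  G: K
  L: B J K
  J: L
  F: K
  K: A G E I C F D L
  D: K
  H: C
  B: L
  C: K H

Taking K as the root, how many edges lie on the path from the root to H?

2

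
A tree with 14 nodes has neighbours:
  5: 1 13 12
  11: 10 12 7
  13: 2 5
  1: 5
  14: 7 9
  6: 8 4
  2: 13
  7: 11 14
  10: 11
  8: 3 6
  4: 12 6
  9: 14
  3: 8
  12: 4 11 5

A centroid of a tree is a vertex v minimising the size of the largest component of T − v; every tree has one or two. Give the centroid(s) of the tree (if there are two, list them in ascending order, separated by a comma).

12

If 12 is removed the pieces have sizes 5, 4, 4, all ≤ ⌊14/2⌋ = 7.
Every other node leaves some component of size > 7, so the centroid is unique.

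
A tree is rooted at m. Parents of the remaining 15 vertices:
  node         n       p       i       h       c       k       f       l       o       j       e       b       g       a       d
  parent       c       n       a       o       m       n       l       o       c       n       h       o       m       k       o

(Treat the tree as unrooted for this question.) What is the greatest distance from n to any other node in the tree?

A farthest node from n is f (e also at distance 4).
The path n – c – o – l – f has 4 edges.

4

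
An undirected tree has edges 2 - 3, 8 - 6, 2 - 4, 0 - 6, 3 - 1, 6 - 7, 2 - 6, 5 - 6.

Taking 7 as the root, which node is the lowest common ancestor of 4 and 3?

2

Path 4→root: 4 2 6 7; path 3→root: 3 2 6 7.
First common node: 2.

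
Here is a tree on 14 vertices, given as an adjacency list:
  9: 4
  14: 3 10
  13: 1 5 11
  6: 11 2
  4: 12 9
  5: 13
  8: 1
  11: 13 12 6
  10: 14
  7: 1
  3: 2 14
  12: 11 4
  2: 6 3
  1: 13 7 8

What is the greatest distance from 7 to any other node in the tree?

8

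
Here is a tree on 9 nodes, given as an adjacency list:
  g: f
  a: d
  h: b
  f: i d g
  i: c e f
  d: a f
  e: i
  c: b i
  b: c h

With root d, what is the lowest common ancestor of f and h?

Path f→root: f d; path h→root: h b c i f d.
First common node: f.

f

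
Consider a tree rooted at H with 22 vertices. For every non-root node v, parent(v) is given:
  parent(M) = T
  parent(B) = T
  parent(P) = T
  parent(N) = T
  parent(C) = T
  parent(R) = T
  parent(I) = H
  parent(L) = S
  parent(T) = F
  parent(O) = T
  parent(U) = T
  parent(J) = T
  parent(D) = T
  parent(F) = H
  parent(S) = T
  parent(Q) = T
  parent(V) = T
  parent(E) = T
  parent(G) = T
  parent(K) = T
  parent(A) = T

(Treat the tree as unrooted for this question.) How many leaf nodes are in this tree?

18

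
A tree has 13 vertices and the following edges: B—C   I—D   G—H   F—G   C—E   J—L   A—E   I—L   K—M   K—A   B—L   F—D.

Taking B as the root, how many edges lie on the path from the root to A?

3

Path from B to A: B → C → E → A, which has 3 edges.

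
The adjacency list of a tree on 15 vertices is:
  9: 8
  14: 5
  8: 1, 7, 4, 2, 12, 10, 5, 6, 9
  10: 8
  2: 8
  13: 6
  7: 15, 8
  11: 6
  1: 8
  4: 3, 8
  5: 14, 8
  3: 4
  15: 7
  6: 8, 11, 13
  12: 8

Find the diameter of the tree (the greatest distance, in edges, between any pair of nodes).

BFS from 14 reaches 13 last, at distance 4; BFS from 13 confirms no node is farther.
Path: 14 - 5 - 8 - 6 - 13.

4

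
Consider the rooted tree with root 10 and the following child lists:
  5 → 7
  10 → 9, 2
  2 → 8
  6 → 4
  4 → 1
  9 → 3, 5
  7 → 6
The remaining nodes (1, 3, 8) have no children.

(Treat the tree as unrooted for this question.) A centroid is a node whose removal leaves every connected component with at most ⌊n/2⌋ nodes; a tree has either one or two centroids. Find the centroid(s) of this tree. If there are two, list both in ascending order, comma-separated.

If 9 is removed the pieces have sizes 5, 3, 1, all ≤ ⌊10/2⌋ = 5.
Its neighbour 5 also leaves a largest component of size 5, so both are centroids.

5, 9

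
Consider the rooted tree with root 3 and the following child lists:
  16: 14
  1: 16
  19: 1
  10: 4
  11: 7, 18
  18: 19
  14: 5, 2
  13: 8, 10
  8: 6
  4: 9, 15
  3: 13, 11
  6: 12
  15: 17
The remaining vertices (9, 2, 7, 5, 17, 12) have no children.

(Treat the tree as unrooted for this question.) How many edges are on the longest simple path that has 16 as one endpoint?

10

Distances from 16 peak at 10, attained at 17.
16–1–19–18–11–3–13–10–4–15–17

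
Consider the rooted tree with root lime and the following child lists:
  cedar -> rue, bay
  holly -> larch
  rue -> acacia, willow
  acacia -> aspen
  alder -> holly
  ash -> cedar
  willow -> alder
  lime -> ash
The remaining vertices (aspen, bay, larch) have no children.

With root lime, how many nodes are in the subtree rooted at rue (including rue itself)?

The subtree rooted at rue contains: rue, acacia, willow, aspen, alder, holly, larch — 7 nodes.

7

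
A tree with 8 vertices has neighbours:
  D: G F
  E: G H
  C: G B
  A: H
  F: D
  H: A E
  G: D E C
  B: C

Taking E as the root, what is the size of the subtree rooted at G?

5

G's subtree: {G, C, D, B, F}, size 5.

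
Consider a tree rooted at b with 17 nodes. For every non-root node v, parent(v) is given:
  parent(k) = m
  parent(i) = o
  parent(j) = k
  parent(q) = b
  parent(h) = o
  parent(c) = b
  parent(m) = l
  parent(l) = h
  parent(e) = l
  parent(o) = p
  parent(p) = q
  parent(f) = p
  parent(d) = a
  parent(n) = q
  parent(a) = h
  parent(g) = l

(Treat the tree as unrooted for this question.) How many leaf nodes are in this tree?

The leaves are c, d, e, f, g, i, j, n.
That is 8 leaves.

8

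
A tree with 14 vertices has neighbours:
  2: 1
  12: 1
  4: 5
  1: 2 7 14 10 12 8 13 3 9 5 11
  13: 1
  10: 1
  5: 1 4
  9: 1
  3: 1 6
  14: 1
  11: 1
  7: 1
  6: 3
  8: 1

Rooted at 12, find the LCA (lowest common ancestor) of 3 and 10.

Ancestors of 3 (toward the root): 3, 1, 12.
Ancestors of 10: 10, 1, 12.
The deepest node appearing in both lists is 1.

1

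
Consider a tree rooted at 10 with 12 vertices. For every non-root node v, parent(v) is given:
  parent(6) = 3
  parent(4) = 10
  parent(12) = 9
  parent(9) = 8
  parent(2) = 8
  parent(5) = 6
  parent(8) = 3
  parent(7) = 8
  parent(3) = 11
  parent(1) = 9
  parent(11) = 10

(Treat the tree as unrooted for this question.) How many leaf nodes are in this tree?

6

Exactly 6 nodes have a single neighbour: 1, 2, 4, 5, 7, 12.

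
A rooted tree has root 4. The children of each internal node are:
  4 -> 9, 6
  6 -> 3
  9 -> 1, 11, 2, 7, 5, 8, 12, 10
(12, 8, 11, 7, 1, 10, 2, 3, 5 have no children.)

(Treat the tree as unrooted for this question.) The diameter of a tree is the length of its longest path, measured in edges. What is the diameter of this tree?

4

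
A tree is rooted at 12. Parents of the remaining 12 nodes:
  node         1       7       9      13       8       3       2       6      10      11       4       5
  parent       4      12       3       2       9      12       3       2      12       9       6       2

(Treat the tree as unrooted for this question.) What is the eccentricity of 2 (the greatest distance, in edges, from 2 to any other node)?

3

Distances from 2 peak at 3, attained at 11 (8, 1, 7, 10 also at distance 3).
2–3–9–11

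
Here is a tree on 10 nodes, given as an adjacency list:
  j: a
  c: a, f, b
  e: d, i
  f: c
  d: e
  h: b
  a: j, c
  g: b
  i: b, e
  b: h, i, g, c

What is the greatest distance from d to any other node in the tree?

6

Distances from d peak at 6, attained at j.
d–e–i–b–c–a–j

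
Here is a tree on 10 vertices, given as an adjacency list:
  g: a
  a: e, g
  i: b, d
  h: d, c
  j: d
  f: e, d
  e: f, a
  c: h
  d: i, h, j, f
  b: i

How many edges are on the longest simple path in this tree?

6

BFS from g reaches c last, at distance 6; BFS from c confirms no node is farther.
Path: g – a – e – f – d – h – c.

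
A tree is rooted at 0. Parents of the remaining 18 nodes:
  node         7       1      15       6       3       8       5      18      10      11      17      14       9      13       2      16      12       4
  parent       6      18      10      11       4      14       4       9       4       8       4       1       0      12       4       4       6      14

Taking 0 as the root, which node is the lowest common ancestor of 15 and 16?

Ancestors of 15 (toward the root): 15, 10, 4, 14, 1, 18, 9, 0.
Ancestors of 16: 16, 4, 14, 1, 18, 9, 0.
The deepest node appearing in both lists is 4.

4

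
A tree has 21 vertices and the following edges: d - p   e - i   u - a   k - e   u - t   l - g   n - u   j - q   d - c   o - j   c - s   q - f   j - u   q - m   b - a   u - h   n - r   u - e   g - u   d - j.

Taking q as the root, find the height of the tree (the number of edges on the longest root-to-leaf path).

A deepest node is r, reached by q-j-u-n-r.
That path has 4 edges, so the height is 4.

4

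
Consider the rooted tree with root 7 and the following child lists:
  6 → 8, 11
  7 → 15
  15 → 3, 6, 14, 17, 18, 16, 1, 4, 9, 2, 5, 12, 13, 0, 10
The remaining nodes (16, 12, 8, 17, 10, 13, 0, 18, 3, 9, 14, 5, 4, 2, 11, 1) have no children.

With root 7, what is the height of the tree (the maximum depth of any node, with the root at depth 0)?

3

The longest root-to-leaf path is 7–15–6–11 (3 edges).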